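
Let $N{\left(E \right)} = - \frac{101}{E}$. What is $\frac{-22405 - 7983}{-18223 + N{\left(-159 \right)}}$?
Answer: $\frac{1207923}{724339} \approx 1.6676$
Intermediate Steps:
$\frac{-22405 - 7983}{-18223 + N{\left(-159 \right)}} = \frac{-22405 - 7983}{-18223 - \frac{101}{-159}} = - \frac{30388}{-18223 - - \frac{101}{159}} = - \frac{30388}{-18223 + \frac{101}{159}} = - \frac{30388}{- \frac{2897356}{159}} = \left(-30388\right) \left(- \frac{159}{2897356}\right) = \frac{1207923}{724339}$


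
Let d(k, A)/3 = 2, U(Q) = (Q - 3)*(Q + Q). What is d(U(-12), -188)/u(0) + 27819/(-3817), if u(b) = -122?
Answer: -155310/21167 ≈ -7.3374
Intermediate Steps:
U(Q) = 2*Q*(-3 + Q) (U(Q) = (-3 + Q)*(2*Q) = 2*Q*(-3 + Q))
d(k, A) = 6 (d(k, A) = 3*2 = 6)
d(U(-12), -188)/u(0) + 27819/(-3817) = 6/(-122) + 27819/(-3817) = 6*(-1/122) + 27819*(-1/3817) = -3/61 - 2529/347 = -155310/21167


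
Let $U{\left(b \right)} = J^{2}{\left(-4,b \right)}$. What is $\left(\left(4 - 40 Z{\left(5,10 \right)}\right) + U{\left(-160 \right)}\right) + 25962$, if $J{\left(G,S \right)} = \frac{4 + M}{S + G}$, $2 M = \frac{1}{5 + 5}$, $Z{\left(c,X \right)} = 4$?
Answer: $\frac{277631276961}{10758400} \approx 25806.0$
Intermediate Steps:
$M = \frac{1}{20}$ ($M = \frac{1}{2 \left(5 + 5\right)} = \frac{1}{2 \cdot 10} = \frac{1}{2} \cdot \frac{1}{10} = \frac{1}{20} \approx 0.05$)
$J{\left(G,S \right)} = \frac{81}{20 \left(G + S\right)}$ ($J{\left(G,S \right)} = \frac{4 + \frac{1}{20}}{S + G} = \frac{81}{20 \left(G + S\right)}$)
$U{\left(b \right)} = \frac{6561}{400 \left(-4 + b\right)^{2}}$ ($U{\left(b \right)} = \left(\frac{81}{20 \left(-4 + b\right)}\right)^{2} = \frac{6561}{400 \left(-4 + b\right)^{2}}$)
$\left(\left(4 - 40 Z{\left(5,10 \right)}\right) + U{\left(-160 \right)}\right) + 25962 = \left(\left(4 - 160\right) + \frac{6561}{400 \left(-4 - 160\right)^{2}}\right) + 25962 = \left(\left(4 - 160\right) + \frac{6561}{400 \cdot 26896}\right) + 25962 = \left(-156 + \frac{6561}{400} \cdot \frac{1}{26896}\right) + 25962 = \left(-156 + \frac{6561}{10758400}\right) + 25962 = - \frac{1678303839}{10758400} + 25962 = \frac{277631276961}{10758400}$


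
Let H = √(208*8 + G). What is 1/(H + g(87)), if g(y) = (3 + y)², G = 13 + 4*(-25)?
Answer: 8100/65608423 - √1577/65608423 ≈ 0.00012285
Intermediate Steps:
G = -87 (G = 13 - 100 = -87)
H = √1577 (H = √(208*8 - 87) = √(1664 - 87) = √1577 ≈ 39.711)
1/(H + g(87)) = 1/(√1577 + (3 + 87)²) = 1/(√1577 + 90²) = 1/(√1577 + 8100) = 1/(8100 + √1577)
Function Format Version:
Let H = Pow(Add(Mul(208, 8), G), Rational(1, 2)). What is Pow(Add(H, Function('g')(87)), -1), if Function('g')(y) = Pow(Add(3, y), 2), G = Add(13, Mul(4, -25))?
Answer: Add(Rational(8100, 65608423), Mul(Rational(-1, 65608423), Pow(1577, Rational(1, 2)))) ≈ 0.00012285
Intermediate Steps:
G = -87 (G = Add(13, -100) = -87)
H = Pow(1577, Rational(1, 2)) (H = Pow(Add(Mul(208, 8), -87), Rational(1, 2)) = Pow(Add(1664, -87), Rational(1, 2)) = Pow(1577, Rational(1, 2)) ≈ 39.711)
Pow(Add(H, Function('g')(87)), -1) = Pow(Add(Pow(1577, Rational(1, 2)), Pow(Add(3, 87), 2)), -1) = Pow(Add(Pow(1577, Rational(1, 2)), Pow(90, 2)), -1) = Pow(Add(Pow(1577, Rational(1, 2)), 8100), -1) = Pow(Add(8100, Pow(1577, Rational(1, 2))), -1)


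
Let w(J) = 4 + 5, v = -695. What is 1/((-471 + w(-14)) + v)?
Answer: -1/1157 ≈ -0.00086430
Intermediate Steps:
w(J) = 9
1/((-471 + w(-14)) + v) = 1/((-471 + 9) - 695) = 1/(-462 - 695) = 1/(-1157) = -1/1157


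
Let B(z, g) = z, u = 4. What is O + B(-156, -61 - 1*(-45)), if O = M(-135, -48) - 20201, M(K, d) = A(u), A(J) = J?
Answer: -20353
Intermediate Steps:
M(K, d) = 4
O = -20197 (O = 4 - 20201 = -20197)
O + B(-156, -61 - 1*(-45)) = -20197 - 156 = -20353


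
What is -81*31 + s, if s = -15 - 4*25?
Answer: -2626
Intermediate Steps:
s = -115 (s = -15 - 100 = -115)
-81*31 + s = -81*31 - 115 = -2511 - 115 = -2626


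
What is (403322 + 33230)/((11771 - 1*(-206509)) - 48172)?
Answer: 109138/42527 ≈ 2.5663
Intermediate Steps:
(403322 + 33230)/((11771 - 1*(-206509)) - 48172) = 436552/((11771 + 206509) - 48172) = 436552/(218280 - 48172) = 436552/170108 = 436552*(1/170108) = 109138/42527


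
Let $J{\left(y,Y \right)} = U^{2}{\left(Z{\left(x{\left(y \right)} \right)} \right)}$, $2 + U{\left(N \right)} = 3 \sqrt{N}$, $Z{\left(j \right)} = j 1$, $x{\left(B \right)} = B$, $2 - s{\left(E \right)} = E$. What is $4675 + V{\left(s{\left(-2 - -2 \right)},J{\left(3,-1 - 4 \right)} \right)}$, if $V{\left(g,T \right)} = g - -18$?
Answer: $4695$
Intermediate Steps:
$s{\left(E \right)} = 2 - E$
$Z{\left(j \right)} = j$
$U{\left(N \right)} = -2 + 3 \sqrt{N}$
$J{\left(y,Y \right)} = \left(-2 + 3 \sqrt{y}\right)^{2}$
$V{\left(g,T \right)} = 18 + g$ ($V{\left(g,T \right)} = g + 18 = 18 + g$)
$4675 + V{\left(s{\left(-2 - -2 \right)},J{\left(3,-1 - 4 \right)} \right)} = 4675 + \left(18 + \left(2 - \left(-2 - -2\right)\right)\right) = 4675 + \left(18 + \left(2 - \left(-2 + 2\right)\right)\right) = 4675 + \left(18 + \left(2 - 0\right)\right) = 4675 + \left(18 + \left(2 + 0\right)\right) = 4675 + \left(18 + 2\right) = 4675 + 20 = 4695$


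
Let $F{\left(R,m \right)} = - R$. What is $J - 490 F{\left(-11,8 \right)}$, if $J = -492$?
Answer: $-5882$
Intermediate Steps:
$J - 490 F{\left(-11,8 \right)} = -492 - 490 \left(\left(-1\right) \left(-11\right)\right) = -492 - 5390 = -5882$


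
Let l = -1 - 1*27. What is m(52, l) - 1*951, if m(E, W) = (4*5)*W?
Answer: -1511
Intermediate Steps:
l = -28 (l = -1 - 27 = -28)
m(E, W) = 20*W
m(52, l) - 1*951 = 20*(-28) - 1*951 = -560 - 951 = -1511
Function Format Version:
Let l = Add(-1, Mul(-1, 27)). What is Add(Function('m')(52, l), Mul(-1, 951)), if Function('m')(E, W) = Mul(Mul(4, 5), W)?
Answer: -1511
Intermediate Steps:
l = -28 (l = Add(-1, -27) = -28)
Function('m')(E, W) = Mul(20, W)
Add(Function('m')(52, l), Mul(-1, 951)) = Add(Mul(20, -28), Mul(-1, 951)) = Add(-560, -951) = -1511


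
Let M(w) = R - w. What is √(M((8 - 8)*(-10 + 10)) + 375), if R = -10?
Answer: √365 ≈ 19.105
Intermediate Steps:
M(w) = -10 - w
√(M((8 - 8)*(-10 + 10)) + 375) = √((-10 - (8 - 8)*(-10 + 10)) + 375) = √((-10 - 0*0) + 375) = √((-10 - 1*0) + 375) = √((-10 + 0) + 375) = √(-10 + 375) = √365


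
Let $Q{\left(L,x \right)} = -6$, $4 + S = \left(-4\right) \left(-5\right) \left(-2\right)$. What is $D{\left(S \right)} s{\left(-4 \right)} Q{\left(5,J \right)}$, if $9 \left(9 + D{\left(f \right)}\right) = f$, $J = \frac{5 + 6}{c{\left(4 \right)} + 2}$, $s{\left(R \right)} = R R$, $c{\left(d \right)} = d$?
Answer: $\frac{4000}{3} \approx 1333.3$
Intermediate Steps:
$S = -44$ ($S = -4 + \left(-4\right) \left(-5\right) \left(-2\right) = -4 + 20 \left(-2\right) = -4 - 40 = -44$)
$s{\left(R \right)} = R^{2}$
$J = \frac{11}{6}$ ($J = \frac{5 + 6}{4 + 2} = \frac{11}{6} \approx 1.8333$)
$D{\left(f \right)} = -9 + \frac{f}{9}$
$D{\left(S \right)} s{\left(-4 \right)} Q{\left(5,J \right)} = \left(-9 + \frac{1}{9} \left(-44\right)\right) \left(-4\right)^{2} \left(-6\right) = \left(-9 - \frac{44}{9}\right) 16 \left(-6\right) = \left(- \frac{125}{9}\right) 16 \left(-6\right) = \left(- \frac{2000}{9}\right) \left(-6\right) = \frac{4000}{3}$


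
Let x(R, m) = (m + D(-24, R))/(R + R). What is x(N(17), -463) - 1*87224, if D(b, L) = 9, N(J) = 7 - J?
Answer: -872013/10 ≈ -87201.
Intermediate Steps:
x(R, m) = (9 + m)/(2*R) (x(R, m) = (m + 9)/(R + R) = (9 + m)/((2*R)) = (9 + m)*(1/(2*R)) = (9 + m)/(2*R))
x(N(17), -463) - 1*87224 = (9 - 463)/(2*(7 - 1*17)) - 1*87224 = (½)*(-454)/(7 - 17) - 87224 = (½)*(-454)/(-10) - 87224 = (½)*(-⅒)*(-454) - 87224 = 227/10 - 87224 = -872013/10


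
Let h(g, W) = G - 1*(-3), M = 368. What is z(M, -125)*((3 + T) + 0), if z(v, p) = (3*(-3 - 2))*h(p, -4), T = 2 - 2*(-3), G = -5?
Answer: 330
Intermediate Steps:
T = 8 (T = 2 + 6 = 8)
h(g, W) = -2 (h(g, W) = -5 - 1*(-3) = -5 + 3 = -2)
z(v, p) = 30 (z(v, p) = (3*(-3 - 2))*(-2) = (3*(-5))*(-2) = -15*(-2) = 30)
z(M, -125)*((3 + T) + 0) = 30*((3 + 8) + 0) = 30*(11 + 0) = 30*11 = 330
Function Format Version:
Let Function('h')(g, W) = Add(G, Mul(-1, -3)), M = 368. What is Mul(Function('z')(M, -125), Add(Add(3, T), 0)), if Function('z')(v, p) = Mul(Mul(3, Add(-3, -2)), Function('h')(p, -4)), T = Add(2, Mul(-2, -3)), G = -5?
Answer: 330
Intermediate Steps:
T = 8 (T = Add(2, 6) = 8)
Function('h')(g, W) = -2 (Function('h')(g, W) = Add(-5, Mul(-1, -3)) = Add(-5, 3) = -2)
Function('z')(v, p) = 30 (Function('z')(v, p) = Mul(Mul(3, Add(-3, -2)), -2) = Mul(Mul(3, -5), -2) = Mul(-15, -2) = 30)
Mul(Function('z')(M, -125), Add(Add(3, T), 0)) = Mul(30, Add(Add(3, 8), 0)) = Mul(30, Add(11, 0)) = Mul(30, 11) = 330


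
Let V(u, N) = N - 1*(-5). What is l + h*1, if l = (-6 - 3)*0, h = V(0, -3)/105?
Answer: 2/105 ≈ 0.019048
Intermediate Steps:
V(u, N) = 5 + N (V(u, N) = N + 5 = 5 + N)
h = 2/105 (h = (5 - 3)/105 = 2*(1/105) = 2/105 ≈ 0.019048)
l = 0 (l = -9*0 = 0)
l + h*1 = 0 + (2/105)*1 = 0 + 2/105 = 2/105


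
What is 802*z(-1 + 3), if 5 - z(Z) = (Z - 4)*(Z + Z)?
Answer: 10426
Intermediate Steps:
z(Z) = 5 - 2*Z*(-4 + Z) (z(Z) = 5 - (Z - 4)*(Z + Z) = 5 - (-4 + Z)*2*Z = 5 - 2*Z*(-4 + Z))
802*z(-1 + 3) = 802*(5 - 2*(-1 + 3)**2 + 8*(-1 + 3)) = 802*(5 - 2*2**2 + 8*2) = 802*(5 - 2*4 + 16) = 802*(5 - 8 + 16) = 802*13 = 10426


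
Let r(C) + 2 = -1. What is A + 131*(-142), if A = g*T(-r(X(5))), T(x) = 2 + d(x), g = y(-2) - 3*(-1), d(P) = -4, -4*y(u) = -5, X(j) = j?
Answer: -37221/2 ≈ -18611.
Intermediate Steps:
y(u) = 5/4 (y(u) = -¼*(-5) = 5/4)
r(C) = -3 (r(C) = -2 - 1 = -3)
g = 17/4 (g = 5/4 - 3*(-1) = 5/4 + 3 = 17/4 ≈ 4.2500)
T(x) = -2 (T(x) = 2 - 4 = -2)
A = -17/2 (A = (17/4)*(-2) = -17/2 ≈ -8.5000)
A + 131*(-142) = -17/2 + 131*(-142) = -17/2 - 18602 = -37221/2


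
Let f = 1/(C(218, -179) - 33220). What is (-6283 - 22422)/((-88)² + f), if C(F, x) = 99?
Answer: -950738305/256489023 ≈ -3.7067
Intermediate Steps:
f = -1/33121 (f = 1/(99 - 33220) = 1/(-33121) = -1/33121 ≈ -3.0192e-5)
(-6283 - 22422)/((-88)² + f) = (-6283 - 22422)/((-88)² - 1/33121) = -28705/(7744 - 1/33121) = -28705/256489023/33121 = -28705*33121/256489023 = -950738305/256489023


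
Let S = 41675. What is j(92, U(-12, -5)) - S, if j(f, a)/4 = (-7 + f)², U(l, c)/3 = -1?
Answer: -12775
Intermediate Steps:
U(l, c) = -3 (U(l, c) = 3*(-1) = -3)
j(f, a) = 4*(-7 + f)²
j(92, U(-12, -5)) - S = 4*(-7 + 92)² - 1*41675 = 4*85² - 41675 = 4*7225 - 41675 = 28900 - 41675 = -12775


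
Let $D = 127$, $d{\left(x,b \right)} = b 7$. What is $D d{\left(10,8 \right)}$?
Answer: $7112$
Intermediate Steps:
$d{\left(x,b \right)} = 7 b$
$D d{\left(10,8 \right)} = 127 \cdot 7 \cdot 8 = 127 \cdot 56 = 7112$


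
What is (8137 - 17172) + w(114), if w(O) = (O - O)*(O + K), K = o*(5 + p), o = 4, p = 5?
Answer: -9035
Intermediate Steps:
K = 40 (K = 4*(5 + 5) = 4*10 = 40)
w(O) = 0 (w(O) = (O - O)*(O + 40) = 0*(40 + O) = 0)
(8137 - 17172) + w(114) = (8137 - 17172) + 0 = -9035 + 0 = -9035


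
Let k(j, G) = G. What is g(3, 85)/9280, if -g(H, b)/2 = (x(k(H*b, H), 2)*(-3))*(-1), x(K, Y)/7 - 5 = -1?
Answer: -21/1160 ≈ -0.018103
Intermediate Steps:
x(K, Y) = 28 (x(K, Y) = 35 + 7*(-1) = 35 - 7 = 28)
g(H, b) = -168 (g(H, b) = -2*28*(-3)*(-1) = -(-168)*(-1) = -2*84 = -168)
g(3, 85)/9280 = -168/9280 = -168*1/9280 = -21/1160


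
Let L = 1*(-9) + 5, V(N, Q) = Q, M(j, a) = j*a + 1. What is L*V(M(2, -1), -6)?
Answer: 24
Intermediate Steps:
M(j, a) = 1 + a*j (M(j, a) = a*j + 1 = 1 + a*j)
L = -4 (L = -9 + 5 = -4)
L*V(M(2, -1), -6) = -4*(-6) = 24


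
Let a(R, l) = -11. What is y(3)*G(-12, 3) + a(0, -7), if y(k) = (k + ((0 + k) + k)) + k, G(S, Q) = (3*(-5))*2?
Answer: -371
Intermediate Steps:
G(S, Q) = -30 (G(S, Q) = -15*2 = -30)
y(k) = 4*k (y(k) = (k + (k + k)) + k = (k + 2*k) + k = 3*k + k = 4*k)
y(3)*G(-12, 3) + a(0, -7) = (4*3)*(-30) - 11 = 12*(-30) - 11 = -360 - 11 = -371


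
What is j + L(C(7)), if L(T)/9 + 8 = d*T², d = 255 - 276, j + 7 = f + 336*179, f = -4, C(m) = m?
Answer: 50800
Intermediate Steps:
j = 60133 (j = -7 + (-4 + 336*179) = -7 + (-4 + 60144) = -7 + 60140 = 60133)
d = -21
L(T) = -72 - 189*T² (L(T) = -72 + 9*(-21*T²) = -72 - 189*T²)
j + L(C(7)) = 60133 + (-72 - 189*7²) = 60133 + (-72 - 189*49) = 60133 + (-72 - 9261) = 60133 - 9333 = 50800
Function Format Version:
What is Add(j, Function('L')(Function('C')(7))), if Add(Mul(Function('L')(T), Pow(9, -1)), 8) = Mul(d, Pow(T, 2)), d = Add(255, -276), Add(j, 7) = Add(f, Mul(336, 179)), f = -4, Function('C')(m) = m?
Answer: 50800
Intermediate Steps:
j = 60133 (j = Add(-7, Add(-4, Mul(336, 179))) = Add(-7, Add(-4, 60144)) = Add(-7, 60140) = 60133)
d = -21
Function('L')(T) = Add(-72, Mul(-189, Pow(T, 2))) (Function('L')(T) = Add(-72, Mul(9, Mul(-21, Pow(T, 2)))) = Add(-72, Mul(-189, Pow(T, 2))))
Add(j, Function('L')(Function('C')(7))) = Add(60133, Add(-72, Mul(-189, Pow(7, 2)))) = Add(60133, Add(-72, Mul(-189, 49))) = Add(60133, Add(-72, -9261)) = Add(60133, -9333) = 50800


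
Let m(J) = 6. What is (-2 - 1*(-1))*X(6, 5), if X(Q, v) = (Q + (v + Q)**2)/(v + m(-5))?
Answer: -127/11 ≈ -11.545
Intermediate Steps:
X(Q, v) = (Q + (Q + v)**2)/(6 + v) (X(Q, v) = (Q + (v + Q)**2)/(v + 6) = (Q + (Q + v)**2)/(6 + v))
(-2 - 1*(-1))*X(6, 5) = (-2 - 1*(-1))*((6 + (6 + 5)**2)/(6 + 5)) = (-2 + 1)*((6 + 11**2)/11) = -(6 + 121)/11 = -127/11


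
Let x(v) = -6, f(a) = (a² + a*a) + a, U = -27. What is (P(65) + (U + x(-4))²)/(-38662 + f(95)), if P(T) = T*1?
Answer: -1154/20517 ≈ -0.056246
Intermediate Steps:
f(a) = a + 2*a² (f(a) = (a² + a²) + a = 2*a² + a = a + 2*a²)
P(T) = T
(P(65) + (U + x(-4))²)/(-38662 + f(95)) = (65 + (-27 - 6)²)/(-38662 + 95*(1 + 2*95)) = (65 + (-33)²)/(-38662 + 95*(1 + 190)) = (65 + 1089)/(-38662 + 95*191) = 1154/(-38662 + 18145) = 1154/(-20517) = 1154*(-1/20517) = -1154/20517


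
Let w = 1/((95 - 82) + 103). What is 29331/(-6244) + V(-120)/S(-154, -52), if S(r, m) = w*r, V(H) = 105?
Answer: -5754921/68684 ≈ -83.788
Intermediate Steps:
w = 1/116 (w = 1/(13 + 103) = 1/116 ≈ 0.0086207)
S(r, m) = r/116
29331/(-6244) + V(-120)/S(-154, -52) = 29331/(-6244) + 105/(((1/116)*(-154))) = 29331*(-1/6244) + 105/(-77/58) = -29331/6244 + 105*(-58/77) = -29331/6244 - 870/11 = -5754921/68684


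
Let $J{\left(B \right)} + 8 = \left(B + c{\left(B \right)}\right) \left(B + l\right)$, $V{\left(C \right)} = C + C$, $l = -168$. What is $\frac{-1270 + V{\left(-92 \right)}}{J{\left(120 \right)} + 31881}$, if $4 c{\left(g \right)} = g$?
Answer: $- \frac{1454}{24673} \approx -0.058931$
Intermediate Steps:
$c{\left(g \right)} = \frac{g}{4}$
$V{\left(C \right)} = 2 C$
$J{\left(B \right)} = -8 + \frac{5 B \left(-168 + B\right)}{4}$ ($J{\left(B \right)} = -8 + \left(B + \frac{B}{4}\right) \left(B - 168\right) = -8 + \frac{5 B}{4} \left(-168 + B\right) = -8 + \frac{5 B \left(-168 + B\right)}{4}$)
$\frac{-1270 + V{\left(-92 \right)}}{J{\left(120 \right)} + 31881} = \frac{-1270 + 2 \left(-92\right)}{\left(-8 - 25200 + \frac{5 \cdot 120^{2}}{4}\right) + 31881} = \frac{-1270 - 184}{\left(-8 - 25200 + \frac{5}{4} \cdot 14400\right) + 31881} = - \frac{1454}{\left(-8 - 25200 + 18000\right) + 31881} = - \frac{1454}{-7208 + 31881} = - \frac{1454}{24673}$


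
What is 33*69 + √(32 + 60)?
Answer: 2277 + 2*√23 ≈ 2286.6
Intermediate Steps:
33*69 + √(32 + 60) = 2277 + √92 = 2277 + 2*√23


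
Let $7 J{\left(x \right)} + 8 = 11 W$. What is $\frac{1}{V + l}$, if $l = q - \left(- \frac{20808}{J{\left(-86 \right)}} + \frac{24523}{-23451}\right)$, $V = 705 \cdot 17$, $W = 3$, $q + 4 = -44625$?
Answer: $- \frac{586275}{15721969169} \approx -3.729 \cdot 10^{-5}$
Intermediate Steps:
$q = -44629$ ($q = -4 - 44625 = -44629$)
$J{\left(x \right)} = \frac{25}{7}$ ($J{\left(x \right)} = - \frac{8}{7} + \frac{11 \cdot 3}{7} = - \frac{8}{7} + \frac{1}{7} \cdot 33 = - \frac{8}{7} + \frac{33}{7} = \frac{25}{7}$)
$V = 11985$
$l = - \frac{22748475044}{586275}$ ($l = -44629 - \left(- \frac{20808}{\frac{25}{7}} + \frac{24523}{-23451}\right) = -44629 - \left(\left(-20808\right) \frac{7}{25} + 24523 \left(- \frac{1}{23451}\right)\right) = -44629 - \left(- \frac{145656}{25} - \frac{24523}{23451}\right) = -44629 - - \frac{3416391931}{586275} = -44629 + \frac{3416391931}{586275} = - \frac{22748475044}{586275} \approx -38802.0$)
$\frac{1}{V + l} = \frac{1}{11985 - \frac{22748475044}{586275}} = \frac{1}{- \frac{15721969169}{586275}} = - \frac{586275}{15721969169}$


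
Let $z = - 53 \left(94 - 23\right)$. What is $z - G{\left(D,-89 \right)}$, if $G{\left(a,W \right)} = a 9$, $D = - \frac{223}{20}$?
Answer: $- \frac{73253}{20} \approx -3662.6$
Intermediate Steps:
$D = - \frac{223}{20}$ ($D = \left(-223\right) \frac{1}{20} = - \frac{223}{20} \approx -11.15$)
$G{\left(a,W \right)} = 9 a$
$z = -3763$ ($z = \left(-53\right) 71 = -3763$)
$z - G{\left(D,-89 \right)} = -3763 - 9 \left(- \frac{223}{20}\right) = -3763 - - \frac{2007}{20} = -3763 + \frac{2007}{20} = - \frac{73253}{20}$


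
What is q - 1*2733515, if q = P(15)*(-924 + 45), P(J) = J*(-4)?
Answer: -2680775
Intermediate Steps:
P(J) = -4*J
q = 52740 (q = (-4*15)*(-924 + 45) = -60*(-879) = 52740)
q - 1*2733515 = 52740 - 1*2733515 = 52740 - 2733515 = -2680775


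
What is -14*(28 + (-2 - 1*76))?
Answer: 700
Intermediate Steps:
-14*(28 + (-2 - 1*76)) = -14*(28 + (-2 - 76)) = -14*(28 - 78) = -14*(-50) = 700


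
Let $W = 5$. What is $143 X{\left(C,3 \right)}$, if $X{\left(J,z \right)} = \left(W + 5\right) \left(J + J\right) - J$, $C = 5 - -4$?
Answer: $24453$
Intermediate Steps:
$C = 9$ ($C = 5 + 4 = 9$)
$X{\left(J,z \right)} = 19 J$ ($X{\left(J,z \right)} = \left(5 + 5\right) \left(J + J\right) - J = 10 \cdot 2 J - J = 20 J - J = 19 J$)
$143 X{\left(C,3 \right)} = 143 \cdot 19 \cdot 9 = 143 \cdot 171 = 24453$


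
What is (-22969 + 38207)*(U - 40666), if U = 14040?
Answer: -405726988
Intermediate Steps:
(-22969 + 38207)*(U - 40666) = (-22969 + 38207)*(14040 - 40666) = 15238*(-26626) = -405726988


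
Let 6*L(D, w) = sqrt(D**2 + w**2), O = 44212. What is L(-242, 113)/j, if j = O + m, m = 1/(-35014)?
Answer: 17507*sqrt(71333)/4644116901 ≈ 0.0010068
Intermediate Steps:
m = -1/35014 ≈ -2.8560e-5
j = 1548038967/35014 (j = 44212 - 1/35014 = 1548038967/35014 ≈ 44212.)
L(D, w) = sqrt(D**2 + w**2)/6
L(-242, 113)/j = (sqrt((-242)**2 + 113**2)/6)/(1548038967/35014) = (sqrt(58564 + 12769)/6)*(35014/1548038967) = (sqrt(71333)/6)*(35014/1548038967) = 17507*sqrt(71333)/4644116901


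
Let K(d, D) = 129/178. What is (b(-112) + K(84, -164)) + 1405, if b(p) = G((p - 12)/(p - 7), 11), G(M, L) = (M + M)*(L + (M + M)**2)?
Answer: 431250187421/299958302 ≈ 1437.7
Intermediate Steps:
K(d, D) = 129/178 (K(d, D) = 129*(1/178) = 129/178)
G(M, L) = 2*M*(L + 4*M**2) (G(M, L) = (2*M)*(L + (2*M)**2) = (2*M)*(L + 4*M**2) = 2*M*(L + 4*M**2))
b(p) = 2*(-12 + p)*(11 + 4*(-12 + p)**2/(-7 + p)**2)/(-7 + p) (b(p) = 2*((p - 12)/(p - 7))*(11 + 4*((p - 12)/(p - 7))**2) = 2*((-12 + p)/(-7 + p))*(11 + 4*((-12 + p)/(-7 + p))**2) = 2*((-12 + p)/(-7 + p))*(11 + 4*((-12 + p)**2/(-7 + p)**2)) = 2*((-12 + p)/(-7 + p))*(11 + 4*(-12 + p)**2/(-7 + p)**2) = 2*(-12 + p)*(11 + 4*(-12 + p)**2/(-7 + p)**2)/(-7 + p))
(b(-112) + K(84, -164)) + 1405 = (2*(-12 - 112)*(4*(-12 - 112)**2 + 11*(-7 - 112)**2)/(-7 - 112)**3 + 129/178) + 1405 = (2*(-124)*(4*(-124)**2 + 11*(-119)**2)/(-119)**3 + 129/178) + 1405 = (2*(-1/1685159)*(-124)*(4*15376 + 11*14161) + 129/178) + 1405 = (2*(-1/1685159)*(-124)*(61504 + 155771) + 129/178) + 1405 = (2*(-1/1685159)*(-124)*217275 + 129/178) + 1405 = (53884200/1685159 + 129/178) + 1405 = 9808773111/299958302 + 1405 = 431250187421/299958302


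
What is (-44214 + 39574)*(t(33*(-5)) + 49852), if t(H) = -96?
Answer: -230867840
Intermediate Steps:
(-44214 + 39574)*(t(33*(-5)) + 49852) = (-44214 + 39574)*(-96 + 49852) = -4640*49756 = -230867840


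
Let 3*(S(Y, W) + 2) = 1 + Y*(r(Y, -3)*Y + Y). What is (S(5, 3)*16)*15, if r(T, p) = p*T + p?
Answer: -34400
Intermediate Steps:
r(T, p) = p + T*p (r(T, p) = T*p + p = p + T*p)
S(Y, W) = -5/3 + Y*(Y + Y*(-3 - 3*Y))/3 (S(Y, W) = -2 + (1 + Y*((-3*(1 + Y))*Y + Y))/3 = -2 + (1 + Y*((-3 - 3*Y)*Y + Y))/3 = -2 + (1 + Y*(Y*(-3 - 3*Y) + Y))/3 = -2 + (1 + Y*(Y + Y*(-3 - 3*Y)))/3 = -2 + (1/3 + Y*(Y + Y*(-3 - 3*Y))/3) = -5/3 + Y*(Y + Y*(-3 - 3*Y))/3)
(S(5, 3)*16)*15 = ((-5/3 - 1*5**3 - 2/3*5**2)*16)*15 = ((-5/3 - 1*125 - 2/3*25)*16)*15 = ((-5/3 - 125 - 50/3)*16)*15 = -430/3*16*15 = -6880/3*15 = -34400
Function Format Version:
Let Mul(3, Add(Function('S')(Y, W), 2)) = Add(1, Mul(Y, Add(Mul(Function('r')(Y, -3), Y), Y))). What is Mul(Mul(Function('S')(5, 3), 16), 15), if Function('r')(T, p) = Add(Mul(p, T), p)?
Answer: -34400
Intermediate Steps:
Function('r')(T, p) = Add(p, Mul(T, p)) (Function('r')(T, p) = Add(Mul(T, p), p) = Add(p, Mul(T, p)))
Function('S')(Y, W) = Add(Rational(-5, 3), Mul(Rational(1, 3), Y, Add(Y, Mul(Y, Add(-3, Mul(-3, Y)))))) (Function('S')(Y, W) = Add(-2, Mul(Rational(1, 3), Add(1, Mul(Y, Add(Mul(Mul(-3, Add(1, Y)), Y), Y))))) = Add(-2, Mul(Rational(1, 3), Add(1, Mul(Y, Add(Mul(Add(-3, Mul(-3, Y)), Y), Y))))) = Add(-2, Mul(Rational(1, 3), Add(1, Mul(Y, Add(Mul(Y, Add(-3, Mul(-3, Y))), Y))))) = Add(-2, Mul(Rational(1, 3), Add(1, Mul(Y, Add(Y, Mul(Y, Add(-3, Mul(-3, Y)))))))) = Add(-2, Add(Rational(1, 3), Mul(Rational(1, 3), Y, Add(Y, Mul(Y, Add(-3, Mul(-3, Y))))))) = Add(Rational(-5, 3), Mul(Rational(1, 3), Y, Add(Y, Mul(Y, Add(-3, Mul(-3, Y)))))))
Mul(Mul(Function('S')(5, 3), 16), 15) = Mul(Mul(Add(Rational(-5, 3), Mul(-1, Pow(5, 3)), Mul(Rational(-2, 3), Pow(5, 2))), 16), 15) = Mul(Mul(Add(Rational(-5, 3), Mul(-1, 125), Mul(Rational(-2, 3), 25)), 16), 15) = Mul(Mul(Add(Rational(-5, 3), -125, Rational(-50, 3)), 16), 15) = Mul(Mul(Rational(-430, 3), 16), 15) = Mul(Rational(-6880, 3), 15) = -34400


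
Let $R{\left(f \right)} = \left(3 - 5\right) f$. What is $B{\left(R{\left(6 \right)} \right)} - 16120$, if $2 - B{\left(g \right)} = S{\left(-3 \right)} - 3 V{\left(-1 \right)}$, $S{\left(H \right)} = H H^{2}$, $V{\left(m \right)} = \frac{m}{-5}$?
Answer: $- \frac{80452}{5} \approx -16090.0$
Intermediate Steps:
$V{\left(m \right)} = - \frac{m}{5}$ ($V{\left(m \right)} = m \left(- \frac{1}{5}\right) = - \frac{m}{5}$)
$R{\left(f \right)} = - 2 f$
$S{\left(H \right)} = H^{3}$
$B{\left(g \right)} = \frac{148}{5}$ ($B{\left(g \right)} = 2 - \left(\left(-3\right)^{3} - 3 \left(\left(- \frac{1}{5}\right) \left(-1\right)\right)\right) = 2 - \left(-27 - \frac{3}{5}\right) = 2 - - \frac{138}{5} = 2 + \frac{138}{5} = \frac{148}{5}$)
$B{\left(R{\left(6 \right)} \right)} - 16120 = \frac{148}{5} - 16120 = - \frac{80452}{5}$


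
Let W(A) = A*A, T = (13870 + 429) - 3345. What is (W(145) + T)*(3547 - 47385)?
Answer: -1401895402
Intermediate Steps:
T = 10954 (T = 14299 - 3345 = 10954)
W(A) = A²
(W(145) + T)*(3547 - 47385) = (145² + 10954)*(3547 - 47385) = (21025 + 10954)*(-43838) = 31979*(-43838) = -1401895402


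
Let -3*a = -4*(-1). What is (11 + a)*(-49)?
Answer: -1421/3 ≈ -473.67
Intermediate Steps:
a = -4/3 (a = -(-4)*(-1)/3 = -⅓*4 = -4/3 ≈ -1.3333)
(11 + a)*(-49) = (11 - 4/3)*(-49) = (29/3)*(-49) = -1421/3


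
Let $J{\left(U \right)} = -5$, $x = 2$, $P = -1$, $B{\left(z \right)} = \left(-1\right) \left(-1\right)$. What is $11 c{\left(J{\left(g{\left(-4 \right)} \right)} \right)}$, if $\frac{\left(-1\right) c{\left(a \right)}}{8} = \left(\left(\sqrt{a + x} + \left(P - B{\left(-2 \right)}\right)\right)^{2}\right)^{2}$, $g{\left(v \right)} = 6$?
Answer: $4136 + 704 i \sqrt{3} \approx 4136.0 + 1219.4 i$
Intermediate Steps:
$B{\left(z \right)} = 1$
$c{\left(a \right)} = - 8 \left(-2 + \sqrt{2 + a}\right)^{4}$ ($c{\left(a \right)} = - 8 \left(\left(\sqrt{a + 2} - 2\right)^{2}\right)^{2} = - 8 \left(\left(\sqrt{2 + a} - 2\right)^{2}\right)^{2} = - 8 \left(\left(-2 + \sqrt{2 + a}\right)^{2}\right)^{2} = - 8 \left(-2 + \sqrt{2 + a}\right)^{4}$)
$11 c{\left(J{\left(g{\left(-4 \right)} \right)} \right)} = 11 \left(- 8 \left(-2 + \sqrt{2 - 5}\right)^{4}\right) = 11 \left(- 8 \left(-2 + \sqrt{-3}\right)^{4}\right) = 11 \left(- 8 \left(-2 + i \sqrt{3}\right)^{4}\right) = - 88 \left(-2 + i \sqrt{3}\right)^{4}$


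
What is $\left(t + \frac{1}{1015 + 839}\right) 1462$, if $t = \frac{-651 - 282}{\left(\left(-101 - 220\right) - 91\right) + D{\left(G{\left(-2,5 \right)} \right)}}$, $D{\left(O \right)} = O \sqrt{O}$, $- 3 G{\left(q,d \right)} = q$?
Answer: $\frac{1758665206636}{531064395} + \frac{2046069 \sqrt{6}}{1145770} \approx 3316.0$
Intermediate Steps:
$G{\left(q,d \right)} = - \frac{q}{3}$
$D{\left(O \right)} = O^{\frac{3}{2}}$
$t = - \frac{933}{-412 + \frac{2 \sqrt{6}}{9}}$ ($t = \frac{-651 - 282}{\left(\left(-101 - 220\right) - 91\right) + \left(\left(- \frac{1}{3}\right) \left(-2\right)\right)^{\frac{3}{2}}} = - \frac{933}{\left(-321 - 91\right) + \left(\frac{2}{3}\right)^{\frac{3}{2}}} = - \frac{933}{-412 + \frac{2 \sqrt{6}}{9}} \approx 2.2676$)
$\left(t + \frac{1}{1015 + 839}\right) 1462 = \left(\left(\frac{2594673}{1145770} + \frac{2799 \sqrt{6}}{2291540}\right) + \frac{1}{1015 + 839}\right) 1462 = \left(\left(\frac{2594673}{1145770} + \frac{2799 \sqrt{6}}{2291540}\right) + \frac{1}{1854}\right) 1462 = \left(\frac{1202917378}{531064395} + \frac{2799 \sqrt{6}}{2291540}\right) 1462 = \frac{1758665206636}{531064395} + \frac{2046069 \sqrt{6}}{1145770}$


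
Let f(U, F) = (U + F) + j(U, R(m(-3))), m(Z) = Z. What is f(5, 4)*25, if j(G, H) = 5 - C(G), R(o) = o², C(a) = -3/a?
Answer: 365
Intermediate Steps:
j(G, H) = 5 + 3/G (j(G, H) = 5 - (-3)/G = 5 + 3/G)
f(U, F) = 5 + F + U + 3/U (f(U, F) = (U + F) + (5 + 3/U) = (F + U) + (5 + 3/U) = 5 + F + U + 3/U)
f(5, 4)*25 = (5 + 4 + 5 + 3/5)*25 = (5 + 4 + 5 + 3*(⅕))*25 = (5 + 4 + 5 + ⅗)*25 = (73/5)*25 = 365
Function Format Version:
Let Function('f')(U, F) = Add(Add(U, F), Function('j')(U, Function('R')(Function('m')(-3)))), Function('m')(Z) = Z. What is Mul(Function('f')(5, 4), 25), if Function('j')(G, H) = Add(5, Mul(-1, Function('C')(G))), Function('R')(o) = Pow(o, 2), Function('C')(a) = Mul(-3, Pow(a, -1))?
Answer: 365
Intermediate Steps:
Function('j')(G, H) = Add(5, Mul(3, Pow(G, -1))) (Function('j')(G, H) = Add(5, Mul(-1, Mul(-3, Pow(G, -1)))) = Add(5, Mul(3, Pow(G, -1))))
Function('f')(U, F) = Add(5, F, U, Mul(3, Pow(U, -1))) (Function('f')(U, F) = Add(Add(U, F), Add(5, Mul(3, Pow(U, -1)))) = Add(Add(F, U), Add(5, Mul(3, Pow(U, -1)))) = Add(5, F, U, Mul(3, Pow(U, -1))))
Mul(Function('f')(5, 4), 25) = Mul(Add(5, 4, 5, Mul(3, Pow(5, -1))), 25) = Mul(Add(5, 4, 5, Mul(3, Rational(1, 5))), 25) = Mul(Add(5, 4, 5, Rational(3, 5)), 25) = Mul(Rational(73, 5), 25) = 365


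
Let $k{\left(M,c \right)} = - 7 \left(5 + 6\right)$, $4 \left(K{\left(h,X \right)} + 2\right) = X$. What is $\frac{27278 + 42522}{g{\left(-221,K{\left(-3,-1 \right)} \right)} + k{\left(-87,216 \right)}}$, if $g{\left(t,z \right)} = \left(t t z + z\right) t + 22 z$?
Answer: $\frac{34900}{12143279} \approx 0.002874$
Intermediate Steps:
$K{\left(h,X \right)} = -2 + \frac{X}{4}$
$g{\left(t,z \right)} = 22 z + t \left(z + z t^{2}\right)$ ($g{\left(t,z \right)} = \left(t^{2} z + z\right) t + 22 z = \left(z t^{2} + z\right) t + 22 z = \left(z + z t^{2}\right) t + 22 z = t \left(z + z t^{2}\right) + 22 z = 22 z + t \left(z + z t^{2}\right)$)
$k{\left(M,c \right)} = -77$ ($k{\left(M,c \right)} = \left(-7\right) 11 = -77$)
$\frac{27278 + 42522}{g{\left(-221,K{\left(-3,-1 \right)} \right)} + k{\left(-87,216 \right)}} = \frac{27278 + 42522}{\left(-2 + \frac{1}{4} \left(-1\right)\right) \left(22 - 221 + \left(-221\right)^{3}\right) - 77} = \frac{69800}{\left(-2 - \frac{1}{4}\right) \left(22 - 221 - 10793861\right) - 77} = \frac{69800}{\left(- \frac{9}{4}\right) \left(-10794060\right) - 77} = \frac{69800}{24286635 - 77} = \frac{69800}{24286558} = 69800 \cdot \frac{1}{24286558} = \frac{34900}{12143279}$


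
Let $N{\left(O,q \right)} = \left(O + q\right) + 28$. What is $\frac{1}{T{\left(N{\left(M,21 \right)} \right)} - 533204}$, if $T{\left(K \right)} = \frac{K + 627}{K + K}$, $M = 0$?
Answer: $- \frac{49}{26126658} \approx -1.8755 \cdot 10^{-6}$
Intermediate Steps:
$N{\left(O,q \right)} = 28 + O + q$
$T{\left(K \right)} = \frac{627 + K}{2 K}$
$\frac{1}{T{\left(N{\left(M,21 \right)} \right)} - 533204} = \frac{1}{\frac{627 + \left(28 + 0 + 21\right)}{2 \left(28 + 0 + 21\right)} - 533204} = \frac{1}{\frac{627 + 49}{2 \cdot 49} - 533204} = \frac{1}{\frac{1}{2} \cdot \frac{1}{49} \cdot 676 - 533204} = \frac{1}{\frac{338}{49} - 533204} = \frac{1}{- \frac{26126658}{49}} = - \frac{49}{26126658}$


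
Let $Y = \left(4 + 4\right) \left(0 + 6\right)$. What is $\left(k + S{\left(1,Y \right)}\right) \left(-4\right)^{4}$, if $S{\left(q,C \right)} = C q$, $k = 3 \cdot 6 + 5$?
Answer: $18176$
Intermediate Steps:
$Y = 48$ ($Y = 8 \cdot 6 = 48$)
$k = 23$ ($k = 18 + 5 = 23$)
$\left(k + S{\left(1,Y \right)}\right) \left(-4\right)^{4} = \left(23 + 48 \cdot 1\right) \left(-4\right)^{4} = \left(23 + 48\right) 256 = 71 \cdot 256 = 18176$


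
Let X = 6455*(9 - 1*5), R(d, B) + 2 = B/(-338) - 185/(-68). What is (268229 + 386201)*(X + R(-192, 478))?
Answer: 97089752188835/5746 ≈ 1.6897e+10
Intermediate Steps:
R(d, B) = 49/68 - B/338 (R(d, B) = -2 + (B/(-338) - 185/(-68)) = -2 + (B*(-1/338) - 185*(-1/68)) = -2 + (-B/338 + 185/68) = -2 + (185/68 - B/338) = 49/68 - B/338)
X = 25820 (X = 6455*(9 - 5) = 6455*4 = 25820)
(268229 + 386201)*(X + R(-192, 478)) = (268229 + 386201)*(25820 + (49/68 - 1/338*478)) = 654430*(25820 + (49/68 - 239/169)) = 654430*(25820 - 7971/11492) = 654430*(296715469/11492) = 97089752188835/5746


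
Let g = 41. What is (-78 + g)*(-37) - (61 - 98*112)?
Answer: 12284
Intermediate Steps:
(-78 + g)*(-37) - (61 - 98*112) = (-78 + 41)*(-37) - (61 - 98*112) = -37*(-37) - (61 - 10976) = 1369 - 1*(-10915) = 1369 + 10915 = 12284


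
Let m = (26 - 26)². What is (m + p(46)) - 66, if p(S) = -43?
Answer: -109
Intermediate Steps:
m = 0 (m = 0² = 0)
(m + p(46)) - 66 = (0 - 43) - 66 = -43 - 66 = -109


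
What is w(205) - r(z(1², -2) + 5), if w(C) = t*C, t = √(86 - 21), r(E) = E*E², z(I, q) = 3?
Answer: -512 + 205*√65 ≈ 1140.8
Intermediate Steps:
r(E) = E³
t = √65 ≈ 8.0623
w(C) = C*√65 (w(C) = √65*C = C*√65)
w(205) - r(z(1², -2) + 5) = 205*√65 - (3 + 5)³ = 205*√65 - 1*8³ = 205*√65 - 1*512 = 205*√65 - 512 = -512 + 205*√65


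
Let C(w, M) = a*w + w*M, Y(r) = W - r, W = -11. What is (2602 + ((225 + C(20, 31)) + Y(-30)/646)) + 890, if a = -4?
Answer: 144739/34 ≈ 4257.0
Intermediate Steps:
Y(r) = -11 - r
C(w, M) = -4*w + M*w (C(w, M) = -4*w + w*M = -4*w + M*w)
(2602 + ((225 + C(20, 31)) + Y(-30)/646)) + 890 = (2602 + ((225 + 20*(-4 + 31)) + (-11 - 1*(-30))/646)) + 890 = (2602 + ((225 + 20*27) + (-11 + 30)*(1/646))) + 890 = (2602 + ((225 + 540) + 19*(1/646))) + 890 = (2602 + (765 + 1/34)) + 890 = (2602 + 26011/34) + 890 = 114479/34 + 890 = 144739/34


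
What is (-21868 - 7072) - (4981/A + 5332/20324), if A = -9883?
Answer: -1453225101198/50215523 ≈ -28940.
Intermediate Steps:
(-21868 - 7072) - (4981/A + 5332/20324) = (-21868 - 7072) - (4981/(-9883) + 5332/20324) = -28940 - (4981*(-1/9883) + 5332*(1/20324)) = -28940 - (-4981/9883 + 1333/5081) = -28940 - 1*(-12134422/50215523) = -28940 + 12134422/50215523 = -1453225101198/50215523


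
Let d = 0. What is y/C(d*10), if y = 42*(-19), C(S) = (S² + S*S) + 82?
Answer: -399/41 ≈ -9.7317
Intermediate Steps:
C(S) = 82 + 2*S² (C(S) = (S² + S²) + 82 = 2*S² + 82 = 82 + 2*S²)
y = -798
y/C(d*10) = -798/(82 + 2*(0*10)²) = -798/(82 + 2*0²) = -798/(82 + 2*0) = -798/(82 + 0) = -798/82 = -798*1/82 = -399/41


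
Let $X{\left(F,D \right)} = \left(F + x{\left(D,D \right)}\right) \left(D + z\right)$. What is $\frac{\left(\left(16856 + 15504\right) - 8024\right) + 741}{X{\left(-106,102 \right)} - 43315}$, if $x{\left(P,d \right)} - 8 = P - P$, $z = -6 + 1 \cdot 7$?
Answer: $- \frac{8359}{17803} \approx -0.46953$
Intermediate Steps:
$z = 1$ ($z = -6 + 7 = 1$)
$x{\left(P,d \right)} = 8$ ($x{\left(P,d \right)} = 8 + \left(P - P\right) = 8 + 0 = 8$)
$X{\left(F,D \right)} = \left(1 + D\right) \left(8 + F\right)$ ($X{\left(F,D \right)} = \left(F + 8\right) \left(D + 1\right) = \left(8 + F\right) \left(1 + D\right) = \left(1 + D\right) \left(8 + F\right)$)
$\frac{\left(\left(16856 + 15504\right) - 8024\right) + 741}{X{\left(-106,102 \right)} - 43315} = \frac{\left(\left(16856 + 15504\right) - 8024\right) + 741}{\left(8 - 106 + 8 \cdot 102 + 102 \left(-106\right)\right) - 43315} = \frac{\left(32360 - 8024\right) + 741}{\left(8 - 106 + 816 - 10812\right) - 43315} = \frac{24336 + 741}{-10094 - 43315} = \frac{25077}{-53409} = 25077 \left(- \frac{1}{53409}\right) = - \frac{8359}{17803}$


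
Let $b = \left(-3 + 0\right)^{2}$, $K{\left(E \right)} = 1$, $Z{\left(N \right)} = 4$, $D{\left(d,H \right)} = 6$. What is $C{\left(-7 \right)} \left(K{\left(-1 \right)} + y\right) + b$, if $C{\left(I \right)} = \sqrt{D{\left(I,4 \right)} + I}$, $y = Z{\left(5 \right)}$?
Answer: $9 + 5 i \approx 9.0 + 5.0 i$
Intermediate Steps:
$y = 4$
$C{\left(I \right)} = \sqrt{6 + I}$
$b = 9$ ($b = \left(-3\right)^{2} = 9$)
$C{\left(-7 \right)} \left(K{\left(-1 \right)} + y\right) + b = \sqrt{6 - 7} \left(1 + 4\right) + 9 = \sqrt{-1} \cdot 5 + 9 = i 5 + 9 = 5 i + 9 = 9 + 5 i$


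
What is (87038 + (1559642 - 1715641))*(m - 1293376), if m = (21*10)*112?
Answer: 87570539616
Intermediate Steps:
m = 23520 (m = 210*112 = 23520)
(87038 + (1559642 - 1715641))*(m - 1293376) = (87038 + (1559642 - 1715641))*(23520 - 1293376) = (87038 - 155999)*(-1269856) = -68961*(-1269856) = 87570539616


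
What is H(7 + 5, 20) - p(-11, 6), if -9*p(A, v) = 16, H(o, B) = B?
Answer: 196/9 ≈ 21.778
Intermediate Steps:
p(A, v) = -16/9 (p(A, v) = -⅑*16 = -16/9)
H(7 + 5, 20) - p(-11, 6) = 20 - 1*(-16/9) = 20 + 16/9 = 196/9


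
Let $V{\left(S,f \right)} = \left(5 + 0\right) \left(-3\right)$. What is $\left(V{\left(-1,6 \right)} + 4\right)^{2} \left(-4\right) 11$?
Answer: $-5324$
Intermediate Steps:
$V{\left(S,f \right)} = -15$ ($V{\left(S,f \right)} = 5 \left(-3\right) = -15$)
$\left(V{\left(-1,6 \right)} + 4\right)^{2} \left(-4\right) 11 = \left(-15 + 4\right)^{2} \left(-4\right) 11 = \left(-11\right)^{2} \left(-4\right) 11 = 121 \left(-4\right) 11 = \left(-484\right) 11 = -5324$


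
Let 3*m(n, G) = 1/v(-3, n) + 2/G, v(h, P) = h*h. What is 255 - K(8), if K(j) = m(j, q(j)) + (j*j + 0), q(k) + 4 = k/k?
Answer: 5162/27 ≈ 191.19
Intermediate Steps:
v(h, P) = h**2
q(k) = -3 (q(k) = -4 + k/k = -4 + 1 = -3)
m(n, G) = 1/27 + 2/(3*G) (m(n, G) = (1/(-3)**2 + 2/G)/3 = (1/9 + 2/G)/3 = 1/27 + 2/(3*G))
K(j) = -5/27 + j**2 (K(j) = (1/27)*(18 - 3)/(-3) + (j*j + 0) = (1/27)*(-1/3)*15 + (j**2 + 0) = -5/27 + j**2)
255 - K(8) = 255 - (-5/27 + 8**2) = 255 - (-5/27 + 64) = 255 - 1*1723/27 = 255 - 1723/27 = 5162/27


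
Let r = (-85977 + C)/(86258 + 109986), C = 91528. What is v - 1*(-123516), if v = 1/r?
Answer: 685833560/5551 ≈ 1.2355e+5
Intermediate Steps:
r = 5551/196244 (r = (-85977 + 91528)/(86258 + 109986) = 5551/196244 ≈ 0.028286)
v = 196244/5551 (v = 1/(5551/196244) = 196244/5551 ≈ 35.353)
v - 1*(-123516) = 196244/5551 - 1*(-123516) = 196244/5551 + 123516 = 685833560/5551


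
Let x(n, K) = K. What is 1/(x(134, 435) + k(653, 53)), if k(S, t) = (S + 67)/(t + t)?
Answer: 53/23415 ≈ 0.0022635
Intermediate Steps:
k(S, t) = (67 + S)/(2*t) (k(S, t) = (67 + S)/((2*t)) = (67 + S)*(1/(2*t)) = (67 + S)/(2*t))
1/(x(134, 435) + k(653, 53)) = 1/(435 + (½)*(67 + 653)/53) = 1/(435 + (½)*(1/53)*720) = 1/(435 + 360/53) = 1/(23415/53) = 53/23415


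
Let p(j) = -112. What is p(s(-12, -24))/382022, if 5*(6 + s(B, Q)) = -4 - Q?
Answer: -56/191011 ≈ -0.00029318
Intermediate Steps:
s(B, Q) = -34/5 - Q/5 (s(B, Q) = -6 + (-4 - Q)/5 = -6 + (-⅘ - Q/5) = -34/5 - Q/5)
p(s(-12, -24))/382022 = -112/382022 = -112*1/382022 = -56/191011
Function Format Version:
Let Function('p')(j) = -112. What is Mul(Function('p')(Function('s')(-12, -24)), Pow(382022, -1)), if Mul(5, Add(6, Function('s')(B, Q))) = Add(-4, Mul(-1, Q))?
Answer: Rational(-56, 191011) ≈ -0.00029318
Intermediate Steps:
Function('s')(B, Q) = Add(Rational(-34, 5), Mul(Rational(-1, 5), Q)) (Function('s')(B, Q) = Add(-6, Mul(Rational(1, 5), Add(-4, Mul(-1, Q)))) = Add(-6, Add(Rational(-4, 5), Mul(Rational(-1, 5), Q))) = Add(Rational(-34, 5), Mul(Rational(-1, 5), Q)))
Mul(Function('p')(Function('s')(-12, -24)), Pow(382022, -1)) = Mul(-112, Pow(382022, -1)) = Mul(-112, Rational(1, 382022)) = Rational(-56, 191011)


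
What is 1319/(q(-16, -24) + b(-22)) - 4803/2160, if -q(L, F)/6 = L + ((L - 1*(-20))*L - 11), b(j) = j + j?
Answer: 72989/180720 ≈ 0.40388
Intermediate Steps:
b(j) = 2*j
q(L, F) = 66 - 6*L - 6*L*(20 + L) (q(L, F) = -6*(L + ((L - 1*(-20))*L - 11)) = -6*(L + ((L + 20)*L - 11)) = -6*(L + ((20 + L)*L - 11)) = -6*(L + (L*(20 + L) - 11)) = -6*(L + (-11 + L*(20 + L))) = -6*(-11 + L + L*(20 + L)) = 66 - 6*L - 6*L*(20 + L))
1319/(q(-16, -24) + b(-22)) - 4803/2160 = 1319/((66 - 126*(-16) - 6*(-16)²) + 2*(-22)) - 4803/2160 = 1319/((66 + 2016 - 6*256) - 44) - 4803*1/2160 = 1319/((66 + 2016 - 1536) - 44) - 1601/720 = 1319/(546 - 44) - 1601/720 = 1319/502 - 1601/720 = 72989/180720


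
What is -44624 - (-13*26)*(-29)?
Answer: -54426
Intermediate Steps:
-44624 - (-13*26)*(-29) = -44624 - (-338)*(-29) = -44624 - 1*9802 = -44624 - 9802 = -54426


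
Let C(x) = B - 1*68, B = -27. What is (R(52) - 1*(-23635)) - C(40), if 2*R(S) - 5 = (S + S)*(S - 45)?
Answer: 48193/2 ≈ 24097.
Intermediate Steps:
R(S) = 5/2 + S*(-45 + S) (R(S) = 5/2 + ((S + S)*(S - 45))/2 = 5/2 + ((2*S)*(-45 + S))/2 = 5/2 + (2*S*(-45 + S))/2 = 5/2 + S*(-45 + S))
C(x) = -95 (C(x) = -27 - 1*68 = -27 - 68 = -95)
(R(52) - 1*(-23635)) - C(40) = ((5/2 + 52**2 - 45*52) - 1*(-23635)) - 1*(-95) = ((5/2 + 2704 - 2340) + 23635) + 95 = (733/2 + 23635) + 95 = 48003/2 + 95 = 48193/2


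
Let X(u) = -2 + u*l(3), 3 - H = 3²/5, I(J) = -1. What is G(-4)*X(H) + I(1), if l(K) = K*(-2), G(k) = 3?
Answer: -143/5 ≈ -28.600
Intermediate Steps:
l(K) = -2*K
H = 6/5 (H = 3 - 3²/5 = 3 - 9/5 = 6/5 ≈ 1.2000)
X(u) = -2 - 6*u (X(u) = -2 + u*(-2*3) = -2 + u*(-6) = -2 - 6*u)
G(-4)*X(H) + I(1) = 3*(-2 - 6*6/5) - 1 = 3*(-2 - 36/5) - 1 = 3*(-46/5) - 1 = -138/5 - 1 = -143/5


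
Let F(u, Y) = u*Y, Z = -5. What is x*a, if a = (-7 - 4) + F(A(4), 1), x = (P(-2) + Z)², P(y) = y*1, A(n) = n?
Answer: -343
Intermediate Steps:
P(y) = y
F(u, Y) = Y*u
x = 49 (x = (-2 - 5)² = (-7)² = 49)
a = -7 (a = (-7 - 4) + 1*4 = -11 + 4 = -7)
x*a = 49*(-7) = -343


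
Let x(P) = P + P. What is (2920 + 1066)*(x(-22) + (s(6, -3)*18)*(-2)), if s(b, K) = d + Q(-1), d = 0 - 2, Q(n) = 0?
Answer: 111608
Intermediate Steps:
d = -2
s(b, K) = -2 (s(b, K) = -2 + 0 = -2)
x(P) = 2*P
(2920 + 1066)*(x(-22) + (s(6, -3)*18)*(-2)) = (2920 + 1066)*(2*(-22) - 2*18*(-2)) = 3986*(-44 - 36*(-2)) = 3986*(-44 + 72) = 3986*28 = 111608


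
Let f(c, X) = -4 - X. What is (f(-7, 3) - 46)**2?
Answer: 2809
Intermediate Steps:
(f(-7, 3) - 46)**2 = ((-4 - 1*3) - 46)**2 = ((-4 - 3) - 46)**2 = (-7 - 46)**2 = (-53)**2 = 2809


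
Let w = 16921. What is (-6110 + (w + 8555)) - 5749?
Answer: 13617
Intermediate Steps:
(-6110 + (w + 8555)) - 5749 = (-6110 + (16921 + 8555)) - 5749 = (-6110 + 25476) - 5749 = 19366 - 5749 = 13617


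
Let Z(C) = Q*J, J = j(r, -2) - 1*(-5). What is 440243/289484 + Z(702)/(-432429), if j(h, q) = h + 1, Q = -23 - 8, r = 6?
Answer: 63493842765/41727092212 ≈ 1.5216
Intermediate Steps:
Q = -31
j(h, q) = 1 + h
J = 12 (J = (1 + 6) - 1*(-5) = 7 + 5 = 12)
Z(C) = -372 (Z(C) = -31*12 = -372)
440243/289484 + Z(702)/(-432429) = 440243/289484 - 372/(-432429) = 440243*(1/289484) - 372*(-1/432429) = 440243/289484 + 124/144143 = 63493842765/41727092212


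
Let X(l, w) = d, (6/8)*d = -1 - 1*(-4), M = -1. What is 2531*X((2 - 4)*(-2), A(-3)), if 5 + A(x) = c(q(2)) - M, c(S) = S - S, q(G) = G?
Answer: 10124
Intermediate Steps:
c(S) = 0
d = 4 (d = 4*(-1 - 1*(-4))/3 = 4*(-1 + 4)/3 = (4/3)*3 = 4)
A(x) = -4 (A(x) = -5 + (0 - 1*(-1)) = -5 + (0 + 1) = -5 + 1 = -4)
X(l, w) = 4
2531*X((2 - 4)*(-2), A(-3)) = 2531*4 = 10124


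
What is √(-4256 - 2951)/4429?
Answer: I*√7207/4429 ≈ 0.019168*I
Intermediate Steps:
√(-4256 - 2951)/4429 = √(-7207)*(1/4429) = (I*√7207)*(1/4429) = I*√7207/4429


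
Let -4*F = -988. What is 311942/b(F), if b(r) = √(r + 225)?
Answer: 155971*√118/118 ≈ 14358.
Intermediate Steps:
F = 247 (F = -¼*(-988) = 247)
b(r) = √(225 + r)
311942/b(F) = 311942/(√(225 + 247)) = 311942/(√472) = 311942/((2*√118)) = 311942*(√118/236) = 155971*√118/118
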